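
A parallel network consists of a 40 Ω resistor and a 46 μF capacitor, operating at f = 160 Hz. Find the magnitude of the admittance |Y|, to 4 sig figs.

52.57 mS

ω = 2πf = 1005 rad/s
X_C = 1/(ωC) = 21.62 Ω
Parallel: admittances add. Y = 1/R + jωC
Y = (0.02500 + j0.04624) S
|Y| = 0.05257 S → |Z| = 1/|Y| = 19.02 Ω, ∠Z = −∠Y = -61.60°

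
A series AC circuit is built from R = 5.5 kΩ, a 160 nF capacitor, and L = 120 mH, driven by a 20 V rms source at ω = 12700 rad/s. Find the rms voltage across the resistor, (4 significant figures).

X_L = ωL = 1524 Ω
X_C = 1/(ωC) = 492.1 Ω
Net reactance X = X_L − X_C = 1032 Ω
Z = 5500 + j1032 Ω
|Z| = √(5500² + 1032²) = 5596 Ω
I = V/|Z| = 3.574 mA
V_R = I·|Z_R| = 0.003574 × 5500 = 19.66 V

19.66 V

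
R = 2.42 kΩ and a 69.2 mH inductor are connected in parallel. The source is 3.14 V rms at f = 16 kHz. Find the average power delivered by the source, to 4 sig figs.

ω = 2πf = 100500 rad/s
X_L = ωL = 6957 Ω
Parallel: admittances add. Y = 1/R + 1/(jωL)
Y = (0.0004132 − j0.0001437) S
|Y| = 0.0004375 S → |Z| = 1/|Y| = 2286 Ω, ∠Z = −∠Y = 19.18°
I = V/|Z| = 1.374 mA
P = VI cos φ = 3.14 × 0.001374 × cos(19.18°) = 4.074 mW

4.074 mW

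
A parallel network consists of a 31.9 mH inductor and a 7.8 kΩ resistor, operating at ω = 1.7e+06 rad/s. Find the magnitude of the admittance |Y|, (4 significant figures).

X_L = ωL = 54230 Ω
Parallel: admittances add. Y = 1/R + 1/(jωL)
Y = (0.0001282 − j1.844e-05) S
|Y| = 0.0001295 S → |Z| = 1/|Y| = 7721 Ω, ∠Z = −∠Y = 8.185°

129.5 μS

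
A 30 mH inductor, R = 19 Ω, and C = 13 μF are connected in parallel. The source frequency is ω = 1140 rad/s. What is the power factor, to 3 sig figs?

X_L = ωL = 34.2 Ω
X_C = 1/(ωC) = 67.5 Ω
Parallel: admittances add. Y = 1/R + 1/(jωL) + jωC
Y = (0.0526 − j0.0144) S
|Y| = 0.0546 S → |Z| = 1/|Y| = 18.3 Ω, ∠Z = −∠Y = 15.3°
cos φ = cos(15.3°) = 0.964

0.964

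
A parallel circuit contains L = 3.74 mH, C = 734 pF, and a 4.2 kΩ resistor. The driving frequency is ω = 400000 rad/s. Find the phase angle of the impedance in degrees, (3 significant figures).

57.6°

X_L = ωL = 1500 Ω
X_C = 1/(ωC) = 3410 Ω
Parallel: admittances add. Y = 1/R + 1/(jωL) + jωC
Y = (0.000238 − j0.000375) S
|Y| = 0.000444 S → |Z| = 1/|Y| = 2250 Ω, ∠Z = −∠Y = 57.6°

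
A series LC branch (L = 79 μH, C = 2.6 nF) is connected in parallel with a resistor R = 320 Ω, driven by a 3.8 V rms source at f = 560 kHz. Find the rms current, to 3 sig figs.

25.5 mA

ω = 2πf = 3.519e+06 rad/s
X_L = ωL = 278 Ω
X_C = 1/(ωC) = 109 Ω
Branch 1: Z₁ = R = 320 Ω
Branch 2 (series LC): Z₂ = j(X_L − X_C) = j169 Ω
Parallel: Z = Z₁Z₂/(Z₁+Z₂), |Z| = 149 Ω, ∠Z = 62.2°
I = V/|Z| = 3.8/149 = 25.5 mA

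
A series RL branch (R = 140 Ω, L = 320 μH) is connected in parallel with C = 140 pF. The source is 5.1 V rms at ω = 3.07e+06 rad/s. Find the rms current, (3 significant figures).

2.99 mA

X_L = ωL = 982 Ω
X_C = 1/(ωC) = 2330 Ω
Branch 1 (R+jX_L): Z₁ = 140 + j982 Ω, |Z₁| = 992 Ω
Branch 2 (−jX_C): Z₂ = −j2330 Ω
Parallel: Z = Z₁Z₂/(Z₁+Z₂), |Z| = 1710 Ω, ∠Z = 75.9°
I = V/|Z| = 5.1/1710 = 2.99 mA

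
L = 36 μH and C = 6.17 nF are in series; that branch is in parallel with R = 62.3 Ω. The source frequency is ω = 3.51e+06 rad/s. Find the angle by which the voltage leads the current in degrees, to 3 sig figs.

37.8°

X_L = ωL = 126 Ω
X_C = 1/(ωC) = 46.2 Ω
Branch 1: Z₁ = R = 62.3 Ω
Branch 2 (series LC): Z₂ = j(X_L − X_C) = j80.2 Ω
Parallel: Z = Z₁Z₂/(Z₁+Z₂), |Z| = 49.2 Ω, ∠Z = 37.8°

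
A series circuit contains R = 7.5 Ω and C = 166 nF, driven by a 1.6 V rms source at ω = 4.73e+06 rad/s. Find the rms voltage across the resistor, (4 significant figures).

X_C = 1/(ωC) = 1.274 Ω
Z = 7.500 − j1.274 Ω
|Z| = √(7.500² + 1.274²) = 7.607 Ω
I = V/|Z| = 210.3 mA
V_R = I·|Z_R| = 0.2103 × 7.500 = 1.577 V

1.577 V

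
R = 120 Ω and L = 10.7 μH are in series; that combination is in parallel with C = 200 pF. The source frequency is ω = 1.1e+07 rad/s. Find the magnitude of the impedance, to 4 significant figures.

213.7 Ω

X_L = ωL = 117.7 Ω
X_C = 1/(ωC) = 454.5 Ω
Branch 1 (R+jX_L): Z₁ = 120.0 + j117.7 Ω, |Z₁| = 168.1 Ω
Branch 2 (−jX_C): Z₂ = −j454.5 Ω
Parallel: Z = Z₁Z₂/(Z₁+Z₂), |Z| = 213.7 Ω, ∠Z = 24.84°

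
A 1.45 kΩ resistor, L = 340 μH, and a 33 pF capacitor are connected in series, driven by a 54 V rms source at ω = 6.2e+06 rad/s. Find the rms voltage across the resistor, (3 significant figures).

25.0 V

X_L = ωL = 2110 Ω
X_C = 1/(ωC) = 4890 Ω
Net reactance X = X_L − X_C = -2780 Ω
Z = 1450 − j2780 Ω
|Z| = √(1450² + 2780²) = 3140 Ω
I = V/|Z| = 17.2 mA
V_R = I·|Z_R| = 0.0172 × 1450 = 25.0 V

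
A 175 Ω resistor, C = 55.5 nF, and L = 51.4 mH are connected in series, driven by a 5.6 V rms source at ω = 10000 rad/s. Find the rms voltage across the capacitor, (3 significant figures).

X_L = ωL = 514 Ω
X_C = 1/(ωC) = 1800 Ω
Net reactance X = X_L − X_C = -1290 Ω
Z = 175 − j1290 Ω
|Z| = √(175² + 1290²) = 1300 Ω
I = V/|Z| = 4.31 mA
V_C = I·|Z_C| = 0.00431 × 1800 = 7.76 V

7.76 V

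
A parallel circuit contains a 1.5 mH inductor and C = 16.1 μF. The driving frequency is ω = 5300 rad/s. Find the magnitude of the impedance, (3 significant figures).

X_L = ωL = 7.95 Ω
X_C = 1/(ωC) = 11.7 Ω
Parallel: admittances add. Y = 1/(jωL) + jωC
Y = (0 − j0.0405) S
|Y| = 0.0405 S → |Z| = 1/|Y| = 24.7 Ω, ∠Z = −∠Y = 90.0°

24.7 Ω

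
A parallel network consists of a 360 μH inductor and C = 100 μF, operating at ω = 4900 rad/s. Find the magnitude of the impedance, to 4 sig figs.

X_L = ωL = 1.764 Ω
X_C = 1/(ωC) = 2.041 Ω
Parallel: admittances add. Y = 1/(jωL) + jωC
Y = (0 − j0.07689) S
|Y| = 0.07689 S → |Z| = 1/|Y| = 13.01 Ω, ∠Z = −∠Y = 90.00°

13.01 Ω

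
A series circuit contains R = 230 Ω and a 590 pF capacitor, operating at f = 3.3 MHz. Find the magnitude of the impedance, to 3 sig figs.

244 Ω

ω = 2πf = 2.073e+07 rad/s
X_C = 1/(ωC) = 81.7 Ω
Z = 230 − j81.7 Ω
|Z| = √(230² + 81.7²) = 244 Ω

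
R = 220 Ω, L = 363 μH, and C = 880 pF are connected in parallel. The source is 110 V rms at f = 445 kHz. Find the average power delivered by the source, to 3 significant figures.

55.0 W

ω = 2πf = 2.796e+06 rad/s
X_L = ωL = 1010 Ω
X_C = 1/(ωC) = 406 Ω
Parallel: admittances add. Y = 1/R + 1/(jωL) + jωC
Y = (0.00455 + j0.00148) S
|Y| = 0.00478 S → |Z| = 1/|Y| = 209 Ω, ∠Z = −∠Y = -18.0°
I = V/|Z| = 526 mA
P = VI cos φ = 110 × 0.526 × cos(-18.0°) = 55.0 W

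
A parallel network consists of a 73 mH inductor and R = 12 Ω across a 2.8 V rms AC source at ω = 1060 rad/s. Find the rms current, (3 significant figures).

X_L = ωL = 77.4 Ω
Parallel: admittances add. Y = 1/R + 1/(jωL)
Y = (0.0833 − j0.0129) S
|Y| = 0.0843 S → |Z| = 1/|Y| = 11.9 Ω, ∠Z = −∠Y = 8.82°
I = V/|Z| = 2.8/11.9 = 236 mA

236 mA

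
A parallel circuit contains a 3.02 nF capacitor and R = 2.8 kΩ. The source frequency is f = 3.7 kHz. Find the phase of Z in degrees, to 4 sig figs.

-11.12°

ω = 2πf = 23250 rad/s
X_C = 1/(ωC) = 14240 Ω
Parallel: admittances add. Y = 1/R + jωC
Y = (0.0003571 + j7.021e-05) S
|Y| = 0.0003640 S → |Z| = 1/|Y| = 2747 Ω, ∠Z = −∠Y = -11.12°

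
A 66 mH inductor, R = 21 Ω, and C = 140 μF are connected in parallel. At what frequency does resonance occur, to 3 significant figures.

52.4 Hz

ω₀ = 1/√(LC) = 1/√(0.066 × 0.00014) = 329.0 rad/s
f₀ = ω₀/(2π) = 52.4 Hz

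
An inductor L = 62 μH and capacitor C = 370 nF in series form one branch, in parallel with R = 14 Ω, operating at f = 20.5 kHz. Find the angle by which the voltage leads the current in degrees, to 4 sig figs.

-47.13°

ω = 2πf = 128800 rad/s
X_L = ωL = 7.986 Ω
X_C = 1/(ωC) = 20.98 Ω
Branch 1: Z₁ = R = 14.00 Ω
Branch 2 (series LC): Z₂ = j(X_L − X_C) = −j13.00 Ω
Parallel: Z = Z₁Z₂/(Z₁+Z₂), |Z| = 9.525 Ω, ∠Z = -47.13°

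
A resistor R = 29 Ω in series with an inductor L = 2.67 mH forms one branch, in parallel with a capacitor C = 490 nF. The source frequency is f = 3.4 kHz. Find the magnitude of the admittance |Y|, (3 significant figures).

ω = 2πf = 21360 rad/s
X_L = ωL = 57.0 Ω
X_C = 1/(ωC) = 95.5 Ω
Branch 1 (R+jX_L): Z₁ = 29.0 + j57.0 Ω, |Z₁| = 64.0 Ω
Branch 2 (−jX_C): Z₂ = −j95.5 Ω
Parallel: Z = Z₁Z₂/(Z₁+Z₂), |Z| = 127 Ω, ∠Z = 26.1°
|Y| = 1/|Z| = 7.88 mS

7.88 mS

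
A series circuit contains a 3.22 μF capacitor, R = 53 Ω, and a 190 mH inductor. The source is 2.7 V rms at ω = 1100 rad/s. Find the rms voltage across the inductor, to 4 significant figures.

6.237 V

X_L = ωL = 209.0 Ω
X_C = 1/(ωC) = 282.3 Ω
Net reactance X = X_L − X_C = -73.33 Ω
Z = 53.00 − j73.33 Ω
|Z| = √(53.00² + 73.33²) = 90.48 Ω
I = V/|Z| = 29.84 mA
V_L = I·|Z_L| = 0.02984 × 209.0 = 6.237 V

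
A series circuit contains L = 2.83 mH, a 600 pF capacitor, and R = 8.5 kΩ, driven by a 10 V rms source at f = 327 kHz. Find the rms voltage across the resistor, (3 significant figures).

ω = 2πf = 2.055e+06 rad/s
X_L = ωL = 5810 Ω
X_C = 1/(ωC) = 811 Ω
Net reactance X = X_L − X_C = 5000 Ω
Z = 8500 + j5000 Ω
|Z| = √(8500² + 5000²) = 9860 Ω
I = V/|Z| = 1.01 mA
V_R = I·|Z_R| = 0.00101 × 8500 = 8.62 V

8.62 V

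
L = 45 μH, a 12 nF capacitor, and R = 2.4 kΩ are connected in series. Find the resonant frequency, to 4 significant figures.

ω₀ = 1/√(LC) = 1/√(4.5e-05 × 1.2e-08) = 1.361e+06 rad/s
f₀ = ω₀/(2π) = 216.6 kHz

216.6 kHz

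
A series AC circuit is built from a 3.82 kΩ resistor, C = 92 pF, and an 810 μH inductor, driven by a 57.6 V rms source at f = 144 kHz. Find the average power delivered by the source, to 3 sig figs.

ω = 2πf = 904800 rad/s
X_L = ωL = 733 Ω
X_C = 1/(ωC) = 12000 Ω
Net reactance X = X_L − X_C = -11300 Ω
Z = 3820 − j11300 Ω
|Z| = √(3820² + 11300²) = 11900 Ω
∠Z = arctan(-11300/3820) = -71.3°
I = V/|Z| = 4.84 mA
P = VI cos φ = 57.6 × 0.00484 × cos(-71.3°) = 89.3 mW

89.3 mW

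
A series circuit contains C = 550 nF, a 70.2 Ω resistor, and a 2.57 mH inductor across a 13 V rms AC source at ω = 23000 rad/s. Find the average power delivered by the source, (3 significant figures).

X_L = ωL = 59.1 Ω
X_C = 1/(ωC) = 79.1 Ω
Net reactance X = X_L − X_C = -19.9 Ω
Z = 70.2 − j19.9 Ω
|Z| = √(70.2² + 19.9²) = 73.0 Ω
∠Z = arctan(-19.9/70.2) = -15.9°
I = V/|Z| = 178 mA
P = VI cos φ = 13 × 0.178 × cos(-15.9°) = 2.23 W

2.23 W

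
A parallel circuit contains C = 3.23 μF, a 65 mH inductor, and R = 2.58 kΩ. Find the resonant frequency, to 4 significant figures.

347.3 Hz

ω₀ = 1/√(LC) = 1/√(0.065 × 3.23e-06) = 2182 rad/s
f₀ = ω₀/(2π) = 347.3 Hz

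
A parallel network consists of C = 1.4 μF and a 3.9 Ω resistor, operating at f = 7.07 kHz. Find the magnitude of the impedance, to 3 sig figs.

3.79 Ω

ω = 2πf = 44420 rad/s
X_C = 1/(ωC) = 16.1 Ω
Parallel: admittances add. Y = 1/R + jωC
Y = (0.256 + j0.0622) S
|Y| = 0.264 S → |Z| = 1/|Y| = 3.79 Ω, ∠Z = −∠Y = -13.6°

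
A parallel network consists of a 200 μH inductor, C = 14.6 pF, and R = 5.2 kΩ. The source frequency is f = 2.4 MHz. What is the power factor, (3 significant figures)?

0.865

ω = 2πf = 1.508e+07 rad/s
X_L = ωL = 3020 Ω
X_C = 1/(ωC) = 4540 Ω
Parallel: admittances add. Y = 1/R + 1/(jωL) + jωC
Y = (0.000192 − j0.000111) S
|Y| = 0.000222 S → |Z| = 1/|Y| = 4500 Ω, ∠Z = −∠Y = 30.1°
cos φ = cos(30.1°) = 0.865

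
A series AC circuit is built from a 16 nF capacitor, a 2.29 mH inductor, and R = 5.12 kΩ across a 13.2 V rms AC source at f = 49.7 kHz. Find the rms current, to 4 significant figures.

2.565 mA

ω = 2πf = 312300 rad/s
X_L = ωL = 715.1 Ω
X_C = 1/(ωC) = 200.1 Ω
Net reactance X = X_L − X_C = 515.0 Ω
Z = 5120 + j515.0 Ω
|Z| = √(5120² + 515.0²) = 5146 Ω
I = V/|Z| = 13.2/5146 = 2.565 mA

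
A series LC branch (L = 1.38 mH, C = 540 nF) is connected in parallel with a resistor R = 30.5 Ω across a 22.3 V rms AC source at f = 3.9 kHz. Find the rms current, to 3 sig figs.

ω = 2πf = 24500 rad/s
X_L = ωL = 33.8 Ω
X_C = 1/(ωC) = 75.6 Ω
Branch 1: Z₁ = R = 30.5 Ω
Branch 2 (series LC): Z₂ = j(X_L − X_C) = −j41.8 Ω
Parallel: Z = Z₁Z₂/(Z₁+Z₂), |Z| = 24.6 Ω, ∠Z = -36.1°
I = V/|Z| = 22.3/24.6 = 905 mA

905 mA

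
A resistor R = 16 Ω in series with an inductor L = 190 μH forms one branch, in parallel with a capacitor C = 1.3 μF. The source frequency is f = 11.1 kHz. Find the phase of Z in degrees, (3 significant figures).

ω = 2πf = 69740 rad/s
X_L = ωL = 13.3 Ω
X_C = 1/(ωC) = 11.0 Ω
Branch 1 (R+jX_L): Z₁ = 16.0 + j13.3 Ω, |Z₁| = 20.8 Ω
Branch 2 (−jX_C): Z₂ = −j11.0 Ω
Parallel: Z = Z₁Z₂/(Z₁+Z₂), |Z| = 14.2 Ω, ∠Z = -58.3°

-58.3°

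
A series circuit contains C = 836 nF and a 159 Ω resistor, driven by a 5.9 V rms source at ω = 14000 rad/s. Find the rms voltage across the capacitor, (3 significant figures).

2.79 V

X_C = 1/(ωC) = 85.4 Ω
Z = 159 − j85.4 Ω
|Z| = √(159² + 85.4²) = 181 Ω
I = V/|Z| = 32.7 mA
V_C = I·|Z_C| = 0.0327 × 85.4 = 2.79 V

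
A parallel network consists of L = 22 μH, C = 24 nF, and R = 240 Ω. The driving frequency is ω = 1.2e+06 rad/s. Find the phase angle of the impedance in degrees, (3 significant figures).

X_L = ωL = 26.4 Ω
X_C = 1/(ωC) = 34.7 Ω
Parallel: admittances add. Y = 1/R + 1/(jωL) + jωC
Y = (0.00417 − j0.00908) S
|Y| = 0.00999 S → |Z| = 1/|Y| = 100 Ω, ∠Z = −∠Y = 65.3°

65.3°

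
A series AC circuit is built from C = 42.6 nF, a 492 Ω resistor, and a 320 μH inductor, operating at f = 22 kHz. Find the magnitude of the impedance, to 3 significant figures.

ω = 2πf = 138200 rad/s
X_L = ωL = 44.2 Ω
X_C = 1/(ωC) = 170 Ω
Net reactance X = X_L − X_C = -126 Ω
Z = 492 − j126 Ω
|Z| = √(492² + 126²) = 508 Ω

508 Ω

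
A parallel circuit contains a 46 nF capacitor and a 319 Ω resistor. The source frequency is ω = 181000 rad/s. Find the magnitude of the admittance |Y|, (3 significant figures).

8.90 mS

X_C = 1/(ωC) = 120 Ω
Parallel: admittances add. Y = 1/R + jωC
Y = (0.00313 + j0.00833) S
|Y| = 0.00890 S → |Z| = 1/|Y| = 112 Ω, ∠Z = −∠Y = -69.4°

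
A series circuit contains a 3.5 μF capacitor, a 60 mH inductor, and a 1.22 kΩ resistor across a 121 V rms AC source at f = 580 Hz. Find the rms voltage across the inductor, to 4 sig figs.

21.54 V

ω = 2πf = 3644 rad/s
X_L = ωL = 218.7 Ω
X_C = 1/(ωC) = 78.40 Ω
Net reactance X = X_L − X_C = 140.3 Ω
Z = 1220 + j140.3 Ω
|Z| = √(1220² + 140.3²) = 1228 Ω
I = V/|Z| = 98.53 mA
V_L = I·|Z_L| = 0.09853 × 218.7 = 21.54 V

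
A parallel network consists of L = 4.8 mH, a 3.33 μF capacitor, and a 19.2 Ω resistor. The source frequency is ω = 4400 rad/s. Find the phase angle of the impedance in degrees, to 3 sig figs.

32.1°

X_L = ωL = 21.1 Ω
X_C = 1/(ωC) = 68.3 Ω
Parallel: admittances add. Y = 1/R + 1/(jωL) + jωC
Y = (0.0521 − j0.0327) S
|Y| = 0.0615 S → |Z| = 1/|Y| = 16.3 Ω, ∠Z = −∠Y = 32.1°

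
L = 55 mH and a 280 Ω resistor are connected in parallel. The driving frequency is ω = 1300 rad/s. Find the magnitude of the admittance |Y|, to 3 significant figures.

14.4 mS

X_L = ωL = 71.5 Ω
Parallel: admittances add. Y = 1/R + 1/(jωL)
Y = (0.00357 − j0.0140) S
|Y| = 0.0144 S → |Z| = 1/|Y| = 69.3 Ω, ∠Z = −∠Y = 75.7°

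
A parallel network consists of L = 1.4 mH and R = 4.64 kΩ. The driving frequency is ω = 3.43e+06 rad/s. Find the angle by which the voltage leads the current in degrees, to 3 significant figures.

X_L = ωL = 4800 Ω
Parallel: admittances add. Y = 1/R + 1/(jωL)
Y = (0.000216 − j0.000208) S
|Y| = 0.000300 S → |Z| = 1/|Y| = 3340 Ω, ∠Z = −∠Y = 44.0°

44.0°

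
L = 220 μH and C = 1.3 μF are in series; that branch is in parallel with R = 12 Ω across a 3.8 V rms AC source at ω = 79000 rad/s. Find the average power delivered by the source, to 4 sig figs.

X_L = ωL = 17.38 Ω
X_C = 1/(ωC) = 9.737 Ω
Branch 1: Z₁ = R = 12.00 Ω
Branch 2 (series LC): Z₂ = j(X_L − X_C) = j7.643 Ω
Parallel: Z = Z₁Z₂/(Z₁+Z₂), |Z| = 6.446 Ω, ∠Z = 57.51°
I = V/|Z| = 589.5 mA
P = VI cos φ = 3.8 × 0.5895 × cos(57.51°) = 1.203 W

1.203 W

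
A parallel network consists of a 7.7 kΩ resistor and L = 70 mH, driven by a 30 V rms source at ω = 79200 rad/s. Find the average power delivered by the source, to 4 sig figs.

116.9 mW

X_L = ωL = 5544 Ω
Parallel: admittances add. Y = 1/R + 1/(jωL)
Y = (0.0001299 − j0.0001804) S
|Y| = 0.0002223 S → |Z| = 1/|Y| = 4499 Ω, ∠Z = −∠Y = 54.25°
I = V/|Z| = 6.668 mA
P = VI cos φ = 30 × 0.006668 × cos(54.25°) = 116.9 mW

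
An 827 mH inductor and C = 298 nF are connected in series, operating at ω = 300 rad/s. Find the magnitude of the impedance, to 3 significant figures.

10900 Ω

X_L = ωL = 248 Ω
X_C = 1/(ωC) = 11200 Ω
Net reactance X = X_L − X_C = -10900 Ω
Z = − j10900 Ω
|Z| = √(0² + 10900²) = 10900 Ω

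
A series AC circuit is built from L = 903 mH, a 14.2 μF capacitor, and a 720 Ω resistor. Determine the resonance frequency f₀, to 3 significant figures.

44.4 Hz

ω₀ = 1/√(LC) = 1/√(0.903 × 1.42e-05) = 279.3 rad/s
f₀ = ω₀/(2π) = 44.4 Hz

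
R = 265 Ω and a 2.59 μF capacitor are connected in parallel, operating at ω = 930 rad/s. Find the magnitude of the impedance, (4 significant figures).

X_C = 1/(ωC) = 415.2 Ω
Parallel: admittances add. Y = 1/R + jωC
Y = (0.003774 + j0.002409) S
|Y| = 0.004477 S → |Z| = 1/|Y| = 223.4 Ω, ∠Z = −∠Y = -32.55°

223.4 Ω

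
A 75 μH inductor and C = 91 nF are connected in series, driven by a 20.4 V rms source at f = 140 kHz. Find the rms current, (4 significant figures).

381.4 mA

ω = 2πf = 879600 rad/s
X_L = ωL = 65.97 Ω
X_C = 1/(ωC) = 12.49 Ω
Net reactance X = X_L − X_C = 53.48 Ω
Z = j53.48 Ω
|Z| = √(0² + 53.48²) = 53.48 Ω
I = V/|Z| = 20.4/53.48 = 381.4 mA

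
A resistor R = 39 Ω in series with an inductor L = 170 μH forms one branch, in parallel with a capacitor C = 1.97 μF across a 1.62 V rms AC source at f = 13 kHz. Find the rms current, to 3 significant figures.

250 mA

ω = 2πf = 81680 rad/s
X_L = ωL = 13.9 Ω
X_C = 1/(ωC) = 6.21 Ω
Branch 1 (R+jX_L): Z₁ = 39.0 + j13.9 Ω, |Z₁| = 41.4 Ω
Branch 2 (−jX_C): Z₂ = −j6.21 Ω
Parallel: Z = Z₁Z₂/(Z₁+Z₂), |Z| = 6.47 Ω, ∠Z = -81.5°
I = V/|Z| = 1.62/6.47 = 250 mA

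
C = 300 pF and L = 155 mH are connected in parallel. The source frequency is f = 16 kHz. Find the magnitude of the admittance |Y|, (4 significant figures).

ω = 2πf = 100500 rad/s
X_L = ωL = 15580 Ω
X_C = 1/(ωC) = 33160 Ω
Parallel: admittances add. Y = 1/(jωL) + jωC
Y = (0 − j3.402e-05) S
|Y| = 3.402e-05 S → |Z| = 1/|Y| = 29400 Ω, ∠Z = −∠Y = 90.00°

34.02 μS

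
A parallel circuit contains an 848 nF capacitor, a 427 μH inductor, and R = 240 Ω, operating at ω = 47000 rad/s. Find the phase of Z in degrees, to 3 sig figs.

67.3°

X_L = ωL = 20.1 Ω
X_C = 1/(ωC) = 25.1 Ω
Parallel: admittances add. Y = 1/R + 1/(jωL) + jωC
Y = (0.00417 − j0.00997) S
|Y| = 0.0108 S → |Z| = 1/|Y| = 92.5 Ω, ∠Z = −∠Y = 67.3°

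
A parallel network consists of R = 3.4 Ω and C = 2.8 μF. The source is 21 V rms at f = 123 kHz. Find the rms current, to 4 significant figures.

45.86 A

ω = 2πf = 772800 rad/s
X_C = 1/(ωC) = 0.4621 Ω
Parallel: admittances add. Y = 1/R + jωC
Y = (0.2941 + j2.164) S
|Y| = 2.184 S → |Z| = 1/|Y| = 0.4579 Ω, ∠Z = −∠Y = -82.26°
I = V/|Z| = 21/0.4579 = 45.86 A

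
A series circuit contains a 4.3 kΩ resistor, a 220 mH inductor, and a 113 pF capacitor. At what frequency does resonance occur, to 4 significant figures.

31.92 kHz

ω₀ = 1/√(LC) = 1/√(0.22 × 1.13e-10) = 200600 rad/s
f₀ = ω₀/(2π) = 31.92 kHz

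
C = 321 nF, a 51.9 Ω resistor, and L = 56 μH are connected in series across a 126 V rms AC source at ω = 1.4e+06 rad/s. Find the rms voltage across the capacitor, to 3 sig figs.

X_L = ωL = 78.4 Ω
X_C = 1/(ωC) = 2.23 Ω
Net reactance X = X_L − X_C = 76.2 Ω
Z = 51.9 + j76.2 Ω
|Z| = √(51.9² + 76.2²) = 92.2 Ω
I = V/|Z| = 1.37 A
V_C = I·|Z_C| = 1.37 × 2.23 = 3.04 V

3.04 V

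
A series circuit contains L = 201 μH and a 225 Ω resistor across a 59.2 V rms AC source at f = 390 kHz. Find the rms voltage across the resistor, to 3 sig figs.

ω = 2πf = 2.45e+06 rad/s
X_L = ωL = 493 Ω
Z = 225 + j493 Ω
|Z| = √(225² + 493²) = 541 Ω
I = V/|Z| = 109 mA
V_R = I·|Z_R| = 0.109 × 225 = 24.6 V

24.6 V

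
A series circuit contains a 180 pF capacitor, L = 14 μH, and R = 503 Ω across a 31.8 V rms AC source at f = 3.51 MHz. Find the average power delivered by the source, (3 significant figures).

ω = 2πf = 2.205e+07 rad/s
X_L = ωL = 309 Ω
X_C = 1/(ωC) = 252 Ω
Net reactance X = X_L − X_C = 56.8 Ω
Z = 503 + j56.8 Ω
|Z| = √(503² + 56.8²) = 506 Ω
∠Z = arctan(56.8/503) = 6.45°
I = V/|Z| = 62.8 mA
P = VI cos φ = 31.8 × 0.0628 × cos(6.45°) = 1.99 W

1.99 W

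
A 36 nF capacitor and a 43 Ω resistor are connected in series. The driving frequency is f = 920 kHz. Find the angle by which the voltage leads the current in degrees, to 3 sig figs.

ω = 2πf = 5.781e+06 rad/s
X_C = 1/(ωC) = 4.81 Ω
Z = 43.0 − j4.81 Ω
|Z| = √(43.0² + 4.81²) = 43.3 Ω
∠Z = arctan(-4.81/43.0) = -6.38°

-6.38°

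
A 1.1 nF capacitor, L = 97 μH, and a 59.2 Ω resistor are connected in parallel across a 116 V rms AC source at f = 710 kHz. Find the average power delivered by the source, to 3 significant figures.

227 W

ω = 2πf = 4.461e+06 rad/s
X_L = ωL = 433 Ω
X_C = 1/(ωC) = 204 Ω
Parallel: admittances add. Y = 1/R + 1/(jωL) + jωC
Y = (0.0169 + j0.00260) S
|Y| = 0.0171 S → |Z| = 1/|Y| = 58.5 Ω, ∠Z = −∠Y = -8.74°
I = V/|Z| = 1.98 A
P = VI cos φ = 116 × 1.98 × cos(-8.74°) = 227 W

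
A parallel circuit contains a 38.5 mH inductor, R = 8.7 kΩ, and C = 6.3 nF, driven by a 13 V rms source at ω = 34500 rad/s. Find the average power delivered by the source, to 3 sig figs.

X_L = ωL = 1330 Ω
X_C = 1/(ωC) = 4600 Ω
Parallel: admittances add. Y = 1/R + 1/(jωL) + jωC
Y = (0.000115 − j0.000536) S
|Y| = 0.000548 S → |Z| = 1/|Y| = 1830 Ω, ∠Z = −∠Y = 77.9°
I = V/|Z| = 7.12 mA
P = VI cos φ = 13 × 0.00712 × cos(77.9°) = 19.4 mW

19.4 mW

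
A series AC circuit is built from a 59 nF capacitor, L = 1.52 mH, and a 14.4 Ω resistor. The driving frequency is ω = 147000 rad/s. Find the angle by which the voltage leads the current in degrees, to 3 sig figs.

82.4°

X_L = ωL = 223 Ω
X_C = 1/(ωC) = 115 Ω
Net reactance X = X_L − X_C = 108 Ω
Z = 14.4 + j108 Ω
|Z| = √(14.4² + 108²) = 109 Ω
∠Z = arctan(108/14.4) = 82.4°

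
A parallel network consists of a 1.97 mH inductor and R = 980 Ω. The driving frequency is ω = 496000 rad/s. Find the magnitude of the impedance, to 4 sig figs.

X_L = ωL = 977.1 Ω
Parallel: admittances add. Y = 1/R + 1/(jωL)
Y = (0.001020 − j0.001023) S
|Y| = 0.001445 S → |Z| = 1/|Y| = 691.9 Ω, ∠Z = −∠Y = 45.08°

691.9 Ω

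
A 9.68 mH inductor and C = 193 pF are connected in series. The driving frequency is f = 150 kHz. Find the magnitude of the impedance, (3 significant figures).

ω = 2πf = 942500 rad/s
X_L = ωL = 9120 Ω
X_C = 1/(ωC) = 5500 Ω
Net reactance X = X_L − X_C = 3630 Ω
Z = j3630 Ω
|Z| = √(0² + 3630²) = 3630 Ω

3630 Ω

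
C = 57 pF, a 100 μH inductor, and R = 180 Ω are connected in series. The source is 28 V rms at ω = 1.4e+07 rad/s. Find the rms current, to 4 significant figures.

X_L = ωL = 1400 Ω
X_C = 1/(ωC) = 1253 Ω
Net reactance X = X_L − X_C = 146.9 Ω
Z = 180.0 + j146.9 Ω
|Z| = √(180.0² + 146.9²) = 232.3 Ω
I = V/|Z| = 28/232.3 = 120.5 mA

120.5 mA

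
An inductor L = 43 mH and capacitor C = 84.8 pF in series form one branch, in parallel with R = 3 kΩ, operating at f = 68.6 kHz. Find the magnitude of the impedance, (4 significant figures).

ω = 2πf = 431000 rad/s
X_L = ωL = 18530 Ω
X_C = 1/(ωC) = 27360 Ω
Branch 1: Z₁ = R = 3000 Ω
Branch 2 (series LC): Z₂ = j(X_L − X_C) = −j8825 Ω
Parallel: Z = Z₁Z₂/(Z₁+Z₂), |Z| = 2840 Ω, ∠Z = -18.78°

2840 Ω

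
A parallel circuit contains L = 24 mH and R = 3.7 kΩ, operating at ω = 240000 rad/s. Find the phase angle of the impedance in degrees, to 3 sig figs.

32.7°

X_L = ωL = 5760 Ω
Parallel: admittances add. Y = 1/R + 1/(jωL)
Y = (0.000270 − j0.000174) S
|Y| = 0.000321 S → |Z| = 1/|Y| = 3110 Ω, ∠Z = −∠Y = 32.7°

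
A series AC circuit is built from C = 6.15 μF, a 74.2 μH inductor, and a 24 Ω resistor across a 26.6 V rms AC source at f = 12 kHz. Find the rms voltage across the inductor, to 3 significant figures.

ω = 2πf = 75400 rad/s
X_L = ωL = 5.59 Ω
X_C = 1/(ωC) = 2.16 Ω
Net reactance X = X_L − X_C = 3.44 Ω
Z = 24.0 + j3.44 Ω
|Z| = √(24.0² + 3.44²) = 24.2 Ω
I = V/|Z| = 1.10 A
V_L = I·|Z_L| = 1.10 × 5.59 = 6.14 V

6.14 V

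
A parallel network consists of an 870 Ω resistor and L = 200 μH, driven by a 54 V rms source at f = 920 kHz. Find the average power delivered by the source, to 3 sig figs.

3.35 W

ω = 2πf = 5.781e+06 rad/s
X_L = ωL = 1160 Ω
Parallel: admittances add. Y = 1/R + 1/(jωL)
Y = (0.00115 − j0.000865) S
|Y| = 0.00144 S → |Z| = 1/|Y| = 695 Ω, ∠Z = −∠Y = 37.0°
I = V/|Z| = 77.7 mA
P = VI cos φ = 54 × 0.0777 × cos(37.0°) = 3.35 W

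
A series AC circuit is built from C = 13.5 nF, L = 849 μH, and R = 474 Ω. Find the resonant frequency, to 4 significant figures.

ω₀ = 1/√(LC) = 1/√(0.000849 × 1.35e-08) = 295400 rad/s
f₀ = ω₀/(2π) = 47.01 kHz

47.01 kHz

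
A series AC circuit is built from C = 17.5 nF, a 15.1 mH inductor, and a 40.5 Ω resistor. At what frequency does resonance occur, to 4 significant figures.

9.791 kHz

ω₀ = 1/√(LC) = 1/√(0.0151 × 1.75e-08) = 61520 rad/s
f₀ = ω₀/(2π) = 9.791 kHz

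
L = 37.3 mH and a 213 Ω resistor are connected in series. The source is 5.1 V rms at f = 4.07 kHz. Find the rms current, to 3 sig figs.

5.22 mA

ω = 2πf = 25570 rad/s
X_L = ωL = 954 Ω
Z = 213 + j954 Ω
|Z| = √(213² + 954²) = 977 Ω
I = V/|Z| = 5.1/977 = 5.22 mA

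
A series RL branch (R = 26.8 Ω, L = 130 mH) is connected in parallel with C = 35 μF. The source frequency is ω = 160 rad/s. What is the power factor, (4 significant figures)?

0.8815

X_L = ωL = 20.80 Ω
X_C = 1/(ωC) = 178.6 Ω
Branch 1 (R+jX_L): Z₁ = 26.80 + j20.80 Ω, |Z₁| = 33.92 Ω
Branch 2 (−jX_C): Z₂ = −j178.6 Ω
Parallel: Z = Z₁Z₂/(Z₁+Z₂), |Z| = 37.85 Ω, ∠Z = 28.18°
cos φ = cos(28.18°) = 0.8815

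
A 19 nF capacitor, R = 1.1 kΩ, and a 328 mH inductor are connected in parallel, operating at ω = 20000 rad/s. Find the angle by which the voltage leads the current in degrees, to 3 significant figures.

X_L = ωL = 6560 Ω
X_C = 1/(ωC) = 2630 Ω
Parallel: admittances add. Y = 1/R + 1/(jωL) + jωC
Y = (0.000909 + j0.000228) S
|Y| = 0.000937 S → |Z| = 1/|Y| = 1070 Ω, ∠Z = −∠Y = -14.1°

-14.1°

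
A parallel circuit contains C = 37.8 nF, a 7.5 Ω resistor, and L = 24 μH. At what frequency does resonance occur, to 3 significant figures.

ω₀ = 1/√(LC) = 1/√(2.4e-05 × 3.78e-08) = 1.05e+06 rad/s
f₀ = ω₀/(2π) = 167 kHz

167 kHz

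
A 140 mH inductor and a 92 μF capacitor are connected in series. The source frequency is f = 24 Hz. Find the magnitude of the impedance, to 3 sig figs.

ω = 2πf = 150.8 rad/s
X_L = ωL = 21.1 Ω
X_C = 1/(ωC) = 72.1 Ω
Net reactance X = X_L − X_C = -51.0 Ω
Z = − j51.0 Ω
|Z| = √(0² + 51.0²) = 51.0 Ω

51.0 Ω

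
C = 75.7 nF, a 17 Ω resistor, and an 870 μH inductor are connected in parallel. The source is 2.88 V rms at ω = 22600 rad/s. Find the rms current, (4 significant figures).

X_L = ωL = 19.66 Ω
X_C = 1/(ωC) = 584.5 Ω
Parallel: admittances add. Y = 1/R + 1/(jωL) + jωC
Y = (0.05882 − j0.04915) S
|Y| = 0.07665 S → |Z| = 1/|Y| = 13.05 Ω, ∠Z = −∠Y = 39.88°
I = V/|Z| = 2.88/13.05 = 220.8 mA

220.8 mA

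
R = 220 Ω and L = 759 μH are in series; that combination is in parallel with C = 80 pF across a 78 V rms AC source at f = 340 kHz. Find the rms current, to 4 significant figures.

ω = 2πf = 2.136e+06 rad/s
X_L = ωL = 1621 Ω
X_C = 1/(ωC) = 5851 Ω
Branch 1 (R+jX_L): Z₁ = 220.0 + j1621 Ω, |Z₁| = 1636 Ω
Branch 2 (−jX_C): Z₂ = −j5851 Ω
Parallel: Z = Z₁Z₂/(Z₁+Z₂), |Z| = 2260 Ω, ∠Z = 79.30°
I = V/|Z| = 78/2260 = 34.51 mA

34.51 mA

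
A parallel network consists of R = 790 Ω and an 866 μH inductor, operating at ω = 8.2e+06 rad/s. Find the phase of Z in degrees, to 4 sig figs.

6.348°

X_L = ωL = 7101 Ω
Parallel: admittances add. Y = 1/R + 1/(jωL)
Y = (0.001266 − j0.0001408) S
|Y| = 0.001274 S → |Z| = 1/|Y| = 785.2 Ω, ∠Z = −∠Y = 6.348°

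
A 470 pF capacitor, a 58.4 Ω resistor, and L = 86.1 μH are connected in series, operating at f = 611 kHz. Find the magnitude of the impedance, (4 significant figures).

231.2 Ω

ω = 2πf = 3.839e+06 rad/s
X_L = ωL = 330.5 Ω
X_C = 1/(ωC) = 554.2 Ω
Net reactance X = X_L − X_C = -223.7 Ω
Z = 58.40 − j223.7 Ω
|Z| = √(58.40² + 223.7²) = 231.2 Ω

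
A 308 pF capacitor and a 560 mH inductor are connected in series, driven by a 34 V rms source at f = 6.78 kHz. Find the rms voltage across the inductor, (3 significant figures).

15.5 V

ω = 2πf = 42600 rad/s
X_L = ωL = 23900 Ω
X_C = 1/(ωC) = 76200 Ω
Net reactance X = X_L − X_C = -52400 Ω
Z = − j52400 Ω
|Z| = √(0² + 52400²) = 52400 Ω
I = V/|Z| = 649 μA
V_L = I·|Z_L| = 0.000649 × 23900 = 15.5 V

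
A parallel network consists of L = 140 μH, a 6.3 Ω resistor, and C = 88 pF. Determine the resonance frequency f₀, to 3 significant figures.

ω₀ = 1/√(LC) = 1/√(0.00014 × 8.8e-11) = 9.009e+06 rad/s
f₀ = ω₀/(2π) = 1.43 MHz

1.43 MHz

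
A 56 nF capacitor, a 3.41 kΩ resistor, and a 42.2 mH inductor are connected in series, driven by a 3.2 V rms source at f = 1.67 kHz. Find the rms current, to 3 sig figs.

ω = 2πf = 10490 rad/s
X_L = ωL = 443 Ω
X_C = 1/(ωC) = 1700 Ω
Net reactance X = X_L − X_C = -1260 Ω
Z = 3410 − j1260 Ω
|Z| = √(3410² + 1260²) = 3640 Ω
I = V/|Z| = 3.2/3640 = 880 μA

880 μA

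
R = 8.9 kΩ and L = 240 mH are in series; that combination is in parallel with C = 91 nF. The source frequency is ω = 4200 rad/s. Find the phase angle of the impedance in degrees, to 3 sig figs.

X_L = ωL = 1010 Ω
X_C = 1/(ωC) = 2620 Ω
Branch 1 (R+jX_L): Z₁ = 8900 + j1010 Ω, |Z₁| = 8960 Ω
Branch 2 (−jX_C): Z₂ = −j2620 Ω
Parallel: Z = Z₁Z₂/(Z₁+Z₂), |Z| = 2590 Ω, ∠Z = -73.3°

-73.3°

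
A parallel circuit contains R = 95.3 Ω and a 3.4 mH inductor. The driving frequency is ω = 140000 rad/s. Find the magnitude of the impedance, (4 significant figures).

93.45 Ω

X_L = ωL = 476.0 Ω
Parallel: admittances add. Y = 1/R + 1/(jωL)
Y = (0.01049 − j0.002101) S
|Y| = 0.01070 S → |Z| = 1/|Y| = 93.45 Ω, ∠Z = −∠Y = 11.32°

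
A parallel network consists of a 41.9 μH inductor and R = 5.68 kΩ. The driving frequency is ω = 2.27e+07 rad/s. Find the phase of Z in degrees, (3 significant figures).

80.5°

X_L = ωL = 951 Ω
Parallel: admittances add. Y = 1/R + 1/(jωL)
Y = (0.000176 − j0.00105) S
|Y| = 0.00107 S → |Z| = 1/|Y| = 938 Ω, ∠Z = −∠Y = 80.5°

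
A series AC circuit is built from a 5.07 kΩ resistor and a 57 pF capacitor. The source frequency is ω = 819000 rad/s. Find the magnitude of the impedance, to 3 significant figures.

22000 Ω

X_C = 1/(ωC) = 21400 Ω
Z = 5070 − j21400 Ω
|Z| = √(5070² + 21400²) = 22000 Ω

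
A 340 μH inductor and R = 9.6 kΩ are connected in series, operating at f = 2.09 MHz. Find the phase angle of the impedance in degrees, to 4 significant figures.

ω = 2πf = 1.313e+07 rad/s
X_L = ωL = 4465 Ω
Z = 9600 + j4465 Ω
|Z| = √(9600² + 4465²) = 10590 Ω
∠Z = arctan(4465/9600) = 24.94°

24.94°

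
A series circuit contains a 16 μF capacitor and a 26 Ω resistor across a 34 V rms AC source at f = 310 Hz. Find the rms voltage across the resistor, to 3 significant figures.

ω = 2πf = 1948 rad/s
X_C = 1/(ωC) = 32.1 Ω
Z = 26.0 − j32.1 Ω
|Z| = √(26.0² + 32.1²) = 41.3 Ω
I = V/|Z| = 823 mA
V_R = I·|Z_R| = 0.823 × 26.0 = 21.4 V

21.4 V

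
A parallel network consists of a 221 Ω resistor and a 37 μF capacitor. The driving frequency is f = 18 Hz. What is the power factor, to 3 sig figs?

ω = 2πf = 113.1 rad/s
X_C = 1/(ωC) = 239 Ω
Parallel: admittances add. Y = 1/R + jωC
Y = (0.00452 + j0.00418) S
|Y| = 0.00616 S → |Z| = 1/|Y| = 162 Ω, ∠Z = −∠Y = -42.8°
cos φ = cos(-42.8°) = 0.734

0.734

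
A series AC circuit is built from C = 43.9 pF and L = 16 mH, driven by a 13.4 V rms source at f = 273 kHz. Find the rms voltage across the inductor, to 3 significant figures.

26.0 V

ω = 2πf = 1.715e+06 rad/s
X_L = ωL = 27400 Ω
X_C = 1/(ωC) = 13300 Ω
Net reactance X = X_L − X_C = 14200 Ω
Z = j14200 Ω
|Z| = √(0² + 14200²) = 14200 Ω
I = V/|Z| = 946 μA
V_L = I·|Z_L| = 0.000946 × 27400 = 26.0 V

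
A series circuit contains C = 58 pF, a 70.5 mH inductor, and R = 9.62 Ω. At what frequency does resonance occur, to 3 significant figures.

78.7 kHz

ω₀ = 1/√(LC) = 1/√(0.0705 × 5.8e-11) = 494500 rad/s
f₀ = ω₀/(2π) = 78.7 kHz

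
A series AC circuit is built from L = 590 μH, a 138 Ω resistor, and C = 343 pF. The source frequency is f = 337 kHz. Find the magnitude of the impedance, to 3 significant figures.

188 Ω

ω = 2πf = 2.117e+06 rad/s
X_L = ωL = 1250 Ω
X_C = 1/(ωC) = 1380 Ω
Net reactance X = X_L − X_C = -128 Ω
Z = 138 − j128 Ω
|Z| = √(138² + 128²) = 188 Ω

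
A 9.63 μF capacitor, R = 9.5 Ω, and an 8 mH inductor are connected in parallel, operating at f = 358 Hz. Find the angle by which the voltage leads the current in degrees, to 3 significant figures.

17.9°

ω = 2πf = 2249 rad/s
X_L = ωL = 18.0 Ω
X_C = 1/(ωC) = 46.2 Ω
Parallel: admittances add. Y = 1/R + 1/(jωL) + jωC
Y = (0.105 − j0.0339) S
|Y| = 0.111 S → |Z| = 1/|Y| = 9.04 Ω, ∠Z = −∠Y = 17.9°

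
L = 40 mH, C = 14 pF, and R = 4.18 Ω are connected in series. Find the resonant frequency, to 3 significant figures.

ω₀ = 1/√(LC) = 1/√(0.04 × 1.4e-11) = 1.336e+06 rad/s
f₀ = ω₀/(2π) = 213 kHz

213 kHz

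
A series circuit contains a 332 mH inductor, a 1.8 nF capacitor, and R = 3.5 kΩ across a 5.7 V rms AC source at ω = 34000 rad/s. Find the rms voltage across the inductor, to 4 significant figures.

10.47 V

X_L = ωL = 11290 Ω
X_C = 1/(ωC) = 16340 Ω
Net reactance X = X_L − X_C = -5052 Ω
Z = 3500 − j5052 Ω
|Z| = √(3500² + 5052²) = 6146 Ω
I = V/|Z| = 927.5 μA
V_L = I·|Z_L| = 0.0009275 × 11290 = 10.47 V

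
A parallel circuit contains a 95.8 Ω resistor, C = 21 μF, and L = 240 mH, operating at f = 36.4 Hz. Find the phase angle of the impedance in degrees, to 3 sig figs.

52.1°

ω = 2πf = 228.7 rad/s
X_L = ωL = 54.9 Ω
X_C = 1/(ωC) = 208 Ω
Parallel: admittances add. Y = 1/R + 1/(jωL) + jωC
Y = (0.0104 − j0.0134) S
|Y| = 0.0170 S → |Z| = 1/|Y| = 58.8 Ω, ∠Z = −∠Y = 52.1°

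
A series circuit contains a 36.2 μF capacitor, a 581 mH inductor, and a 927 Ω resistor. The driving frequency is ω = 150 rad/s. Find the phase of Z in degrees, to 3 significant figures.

X_L = ωL = 87.1 Ω
X_C = 1/(ωC) = 184 Ω
Net reactance X = X_L − X_C = -97.0 Ω
Z = 927 − j97.0 Ω
|Z| = √(927² + 97.0²) = 932 Ω
∠Z = arctan(-97.0/927) = -5.97°

-5.97°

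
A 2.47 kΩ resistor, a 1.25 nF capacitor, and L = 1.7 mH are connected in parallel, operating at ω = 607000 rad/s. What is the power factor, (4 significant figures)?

X_L = ωL = 1032 Ω
X_C = 1/(ωC) = 1318 Ω
Parallel: admittances add. Y = 1/R + 1/(jωL) + jωC
Y = (0.0004049 − j0.0002103) S
|Y| = 0.0004562 S → |Z| = 1/|Y| = 2192 Ω, ∠Z = −∠Y = 27.45°
cos φ = cos(27.45°) = 0.8874

0.8874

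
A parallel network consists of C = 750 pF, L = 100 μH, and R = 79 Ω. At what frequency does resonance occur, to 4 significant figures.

581.2 kHz

ω₀ = 1/√(LC) = 1/√(0.0001 × 7.5e-10) = 3.651e+06 rad/s
f₀ = ω₀/(2π) = 581.2 kHz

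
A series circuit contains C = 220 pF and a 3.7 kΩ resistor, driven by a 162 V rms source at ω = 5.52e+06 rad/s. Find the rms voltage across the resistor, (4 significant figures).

158.1 V

X_C = 1/(ωC) = 823.5 Ω
Z = 3700 − j823.5 Ω
|Z| = √(3700² + 823.5²) = 3791 Ω
I = V/|Z| = 42.74 mA
V_R = I·|Z_R| = 0.04274 × 3700 = 158.1 V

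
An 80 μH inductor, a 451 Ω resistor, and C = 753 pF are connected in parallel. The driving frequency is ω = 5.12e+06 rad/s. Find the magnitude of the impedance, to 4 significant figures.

X_L = ωL = 409.6 Ω
X_C = 1/(ωC) = 259.4 Ω
Parallel: admittances add. Y = 1/R + 1/(jωL) + jωC
Y = (0.002217 + j0.001414) S
|Y| = 0.002630 S → |Z| = 1/|Y| = 380.3 Ω, ∠Z = −∠Y = -32.53°

380.3 Ω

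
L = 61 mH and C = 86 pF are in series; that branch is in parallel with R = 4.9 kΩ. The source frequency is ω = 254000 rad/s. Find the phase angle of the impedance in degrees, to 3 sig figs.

-9.19°

X_L = ωL = 15500 Ω
X_C = 1/(ωC) = 45800 Ω
Branch 1: Z₁ = R = 4900 Ω
Branch 2 (series LC): Z₂ = j(X_L − X_C) = −j30300 Ω
Parallel: Z = Z₁Z₂/(Z₁+Z₂), |Z| = 4840 Ω, ∠Z = -9.19°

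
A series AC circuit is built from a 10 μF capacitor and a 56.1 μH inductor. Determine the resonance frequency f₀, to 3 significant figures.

6.72 kHz

ω₀ = 1/√(LC) = 1/√(5.61e-05 × 1e-05) = 42220 rad/s
f₀ = ω₀/(2π) = 6.72 kHz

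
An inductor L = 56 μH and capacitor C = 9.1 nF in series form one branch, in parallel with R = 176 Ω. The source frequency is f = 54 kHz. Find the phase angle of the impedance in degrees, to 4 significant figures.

ω = 2πf = 339300 rad/s
X_L = ωL = 19.00 Ω
X_C = 1/(ωC) = 323.9 Ω
Branch 1: Z₁ = R = 176.0 Ω
Branch 2 (series LC): Z₂ = j(X_L − X_C) = −j304.9 Ω
Parallel: Z = Z₁Z₂/(Z₁+Z₂), |Z| = 152.4 Ω, ∠Z = -30.00°

-30.00°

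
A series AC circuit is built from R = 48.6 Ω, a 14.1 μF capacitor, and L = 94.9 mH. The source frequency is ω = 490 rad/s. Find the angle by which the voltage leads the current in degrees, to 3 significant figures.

-63.7°

X_L = ωL = 46.5 Ω
X_C = 1/(ωC) = 145 Ω
Net reactance X = X_L − X_C = -98.2 Ω
Z = 48.6 − j98.2 Ω
|Z| = √(48.6² + 98.2²) = 110 Ω
∠Z = arctan(-98.2/48.6) = -63.7°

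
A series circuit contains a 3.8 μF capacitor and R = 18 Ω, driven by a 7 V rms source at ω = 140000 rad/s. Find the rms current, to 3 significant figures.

387 mA

X_C = 1/(ωC) = 1.88 Ω
Z = 18.0 − j1.88 Ω
|Z| = √(18.0² + 1.88²) = 18.1 Ω
I = V/|Z| = 7/18.1 = 387 mA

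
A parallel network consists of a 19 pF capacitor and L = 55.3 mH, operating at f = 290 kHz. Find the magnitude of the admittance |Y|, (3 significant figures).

24.7 μS

ω = 2πf = 1.822e+06 rad/s
X_L = ωL = 101000 Ω
X_C = 1/(ωC) = 28900 Ω
Parallel: admittances add. Y = 1/(jωL) + jωC
Y = (0 + j2.47e-05) S
|Y| = 2.47e-05 S → |Z| = 1/|Y| = 40500 Ω, ∠Z = −∠Y = -90.0°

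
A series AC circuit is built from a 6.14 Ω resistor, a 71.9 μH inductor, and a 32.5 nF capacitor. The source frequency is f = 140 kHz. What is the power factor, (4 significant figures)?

ω = 2πf = 879600 rad/s
X_L = ωL = 63.25 Ω
X_C = 1/(ωC) = 34.98 Ω
Net reactance X = X_L − X_C = 28.27 Ω
Z = 6.140 + j28.27 Ω
|Z| = √(6.140² + 28.27²) = 28.93 Ω
∠Z = arctan(28.27/6.140) = 77.75°
cos φ = cos(77.75°) = 0.2123

0.2123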